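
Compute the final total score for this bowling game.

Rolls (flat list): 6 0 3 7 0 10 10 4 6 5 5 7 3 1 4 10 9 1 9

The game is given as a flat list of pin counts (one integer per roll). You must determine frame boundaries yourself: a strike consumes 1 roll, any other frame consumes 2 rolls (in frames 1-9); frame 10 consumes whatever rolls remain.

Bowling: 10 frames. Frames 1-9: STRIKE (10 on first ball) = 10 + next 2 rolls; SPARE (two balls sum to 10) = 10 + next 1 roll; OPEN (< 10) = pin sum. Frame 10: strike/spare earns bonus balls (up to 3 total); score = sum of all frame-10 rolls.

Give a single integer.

Answer: 143

Derivation:
Frame 1: OPEN (6+0=6). Cumulative: 6
Frame 2: SPARE (3+7=10). 10 + next roll (0) = 10. Cumulative: 16
Frame 3: SPARE (0+10=10). 10 + next roll (10) = 20. Cumulative: 36
Frame 4: STRIKE. 10 + next two rolls (4+6) = 20. Cumulative: 56
Frame 5: SPARE (4+6=10). 10 + next roll (5) = 15. Cumulative: 71
Frame 6: SPARE (5+5=10). 10 + next roll (7) = 17. Cumulative: 88
Frame 7: SPARE (7+3=10). 10 + next roll (1) = 11. Cumulative: 99
Frame 8: OPEN (1+4=5). Cumulative: 104
Frame 9: STRIKE. 10 + next two rolls (9+1) = 20. Cumulative: 124
Frame 10: SPARE. Sum of all frame-10 rolls (9+1+9) = 19. Cumulative: 143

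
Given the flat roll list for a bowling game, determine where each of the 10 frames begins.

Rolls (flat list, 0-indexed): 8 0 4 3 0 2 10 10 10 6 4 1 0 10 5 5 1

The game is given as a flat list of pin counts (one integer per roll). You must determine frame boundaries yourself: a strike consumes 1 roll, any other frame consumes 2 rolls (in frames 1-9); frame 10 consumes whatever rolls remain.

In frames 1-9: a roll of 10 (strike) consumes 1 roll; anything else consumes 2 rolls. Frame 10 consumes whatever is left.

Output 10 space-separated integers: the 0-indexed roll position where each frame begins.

Frame 1 starts at roll index 0: rolls=8,0 (sum=8), consumes 2 rolls
Frame 2 starts at roll index 2: rolls=4,3 (sum=7), consumes 2 rolls
Frame 3 starts at roll index 4: rolls=0,2 (sum=2), consumes 2 rolls
Frame 4 starts at roll index 6: roll=10 (strike), consumes 1 roll
Frame 5 starts at roll index 7: roll=10 (strike), consumes 1 roll
Frame 6 starts at roll index 8: roll=10 (strike), consumes 1 roll
Frame 7 starts at roll index 9: rolls=6,4 (sum=10), consumes 2 rolls
Frame 8 starts at roll index 11: rolls=1,0 (sum=1), consumes 2 rolls
Frame 9 starts at roll index 13: roll=10 (strike), consumes 1 roll
Frame 10 starts at roll index 14: 3 remaining rolls

Answer: 0 2 4 6 7 8 9 11 13 14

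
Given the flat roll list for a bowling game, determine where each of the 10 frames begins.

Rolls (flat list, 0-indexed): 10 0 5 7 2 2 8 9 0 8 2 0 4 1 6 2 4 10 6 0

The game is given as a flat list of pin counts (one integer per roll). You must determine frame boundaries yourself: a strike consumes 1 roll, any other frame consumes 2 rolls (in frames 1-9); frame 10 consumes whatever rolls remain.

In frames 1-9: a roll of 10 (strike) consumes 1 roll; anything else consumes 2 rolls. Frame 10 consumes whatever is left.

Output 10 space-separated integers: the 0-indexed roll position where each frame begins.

Frame 1 starts at roll index 0: roll=10 (strike), consumes 1 roll
Frame 2 starts at roll index 1: rolls=0,5 (sum=5), consumes 2 rolls
Frame 3 starts at roll index 3: rolls=7,2 (sum=9), consumes 2 rolls
Frame 4 starts at roll index 5: rolls=2,8 (sum=10), consumes 2 rolls
Frame 5 starts at roll index 7: rolls=9,0 (sum=9), consumes 2 rolls
Frame 6 starts at roll index 9: rolls=8,2 (sum=10), consumes 2 rolls
Frame 7 starts at roll index 11: rolls=0,4 (sum=4), consumes 2 rolls
Frame 8 starts at roll index 13: rolls=1,6 (sum=7), consumes 2 rolls
Frame 9 starts at roll index 15: rolls=2,4 (sum=6), consumes 2 rolls
Frame 10 starts at roll index 17: 3 remaining rolls

Answer: 0 1 3 5 7 9 11 13 15 17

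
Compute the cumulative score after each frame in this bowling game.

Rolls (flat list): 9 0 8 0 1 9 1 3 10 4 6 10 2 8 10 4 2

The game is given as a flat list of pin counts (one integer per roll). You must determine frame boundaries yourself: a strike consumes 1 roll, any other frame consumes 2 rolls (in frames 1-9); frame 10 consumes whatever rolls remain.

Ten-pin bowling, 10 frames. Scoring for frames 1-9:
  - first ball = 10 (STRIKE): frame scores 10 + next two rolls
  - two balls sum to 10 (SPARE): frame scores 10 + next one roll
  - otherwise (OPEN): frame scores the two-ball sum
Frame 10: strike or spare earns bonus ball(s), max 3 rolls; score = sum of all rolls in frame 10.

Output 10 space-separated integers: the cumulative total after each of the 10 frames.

Frame 1: OPEN (9+0=9). Cumulative: 9
Frame 2: OPEN (8+0=8). Cumulative: 17
Frame 3: SPARE (1+9=10). 10 + next roll (1) = 11. Cumulative: 28
Frame 4: OPEN (1+3=4). Cumulative: 32
Frame 5: STRIKE. 10 + next two rolls (4+6) = 20. Cumulative: 52
Frame 6: SPARE (4+6=10). 10 + next roll (10) = 20. Cumulative: 72
Frame 7: STRIKE. 10 + next two rolls (2+8) = 20. Cumulative: 92
Frame 8: SPARE (2+8=10). 10 + next roll (10) = 20. Cumulative: 112
Frame 9: STRIKE. 10 + next two rolls (4+2) = 16. Cumulative: 128
Frame 10: OPEN. Sum of all frame-10 rolls (4+2) = 6. Cumulative: 134

Answer: 9 17 28 32 52 72 92 112 128 134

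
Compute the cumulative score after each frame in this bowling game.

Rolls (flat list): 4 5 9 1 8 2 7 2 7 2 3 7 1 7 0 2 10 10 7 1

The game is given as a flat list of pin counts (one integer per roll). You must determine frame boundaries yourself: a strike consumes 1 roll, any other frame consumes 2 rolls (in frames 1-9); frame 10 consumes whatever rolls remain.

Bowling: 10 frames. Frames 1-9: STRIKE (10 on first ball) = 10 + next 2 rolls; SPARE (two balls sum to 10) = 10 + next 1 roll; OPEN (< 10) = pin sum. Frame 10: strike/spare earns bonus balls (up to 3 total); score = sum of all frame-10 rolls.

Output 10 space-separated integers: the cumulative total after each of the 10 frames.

Answer: 9 27 44 53 62 73 81 83 110 128

Derivation:
Frame 1: OPEN (4+5=9). Cumulative: 9
Frame 2: SPARE (9+1=10). 10 + next roll (8) = 18. Cumulative: 27
Frame 3: SPARE (8+2=10). 10 + next roll (7) = 17. Cumulative: 44
Frame 4: OPEN (7+2=9). Cumulative: 53
Frame 5: OPEN (7+2=9). Cumulative: 62
Frame 6: SPARE (3+7=10). 10 + next roll (1) = 11. Cumulative: 73
Frame 7: OPEN (1+7=8). Cumulative: 81
Frame 8: OPEN (0+2=2). Cumulative: 83
Frame 9: STRIKE. 10 + next two rolls (10+7) = 27. Cumulative: 110
Frame 10: STRIKE. Sum of all frame-10 rolls (10+7+1) = 18. Cumulative: 128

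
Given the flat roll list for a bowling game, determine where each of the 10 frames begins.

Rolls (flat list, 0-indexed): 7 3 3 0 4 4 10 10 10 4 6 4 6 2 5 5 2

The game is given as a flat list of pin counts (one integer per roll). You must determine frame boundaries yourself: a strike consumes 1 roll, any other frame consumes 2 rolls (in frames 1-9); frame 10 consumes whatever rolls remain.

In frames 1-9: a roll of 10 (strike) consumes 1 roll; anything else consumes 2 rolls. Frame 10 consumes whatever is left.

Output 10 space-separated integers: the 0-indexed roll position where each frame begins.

Answer: 0 2 4 6 7 8 9 11 13 15

Derivation:
Frame 1 starts at roll index 0: rolls=7,3 (sum=10), consumes 2 rolls
Frame 2 starts at roll index 2: rolls=3,0 (sum=3), consumes 2 rolls
Frame 3 starts at roll index 4: rolls=4,4 (sum=8), consumes 2 rolls
Frame 4 starts at roll index 6: roll=10 (strike), consumes 1 roll
Frame 5 starts at roll index 7: roll=10 (strike), consumes 1 roll
Frame 6 starts at roll index 8: roll=10 (strike), consumes 1 roll
Frame 7 starts at roll index 9: rolls=4,6 (sum=10), consumes 2 rolls
Frame 8 starts at roll index 11: rolls=4,6 (sum=10), consumes 2 rolls
Frame 9 starts at roll index 13: rolls=2,5 (sum=7), consumes 2 rolls
Frame 10 starts at roll index 15: 2 remaining rolls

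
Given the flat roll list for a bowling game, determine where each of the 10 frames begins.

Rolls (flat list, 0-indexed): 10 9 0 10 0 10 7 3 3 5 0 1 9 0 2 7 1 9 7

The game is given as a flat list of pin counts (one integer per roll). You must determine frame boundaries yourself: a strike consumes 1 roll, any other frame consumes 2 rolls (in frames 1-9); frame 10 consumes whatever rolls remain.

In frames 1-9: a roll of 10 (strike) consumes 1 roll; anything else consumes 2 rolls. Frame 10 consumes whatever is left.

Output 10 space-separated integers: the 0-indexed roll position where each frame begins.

Frame 1 starts at roll index 0: roll=10 (strike), consumes 1 roll
Frame 2 starts at roll index 1: rolls=9,0 (sum=9), consumes 2 rolls
Frame 3 starts at roll index 3: roll=10 (strike), consumes 1 roll
Frame 4 starts at roll index 4: rolls=0,10 (sum=10), consumes 2 rolls
Frame 5 starts at roll index 6: rolls=7,3 (sum=10), consumes 2 rolls
Frame 6 starts at roll index 8: rolls=3,5 (sum=8), consumes 2 rolls
Frame 7 starts at roll index 10: rolls=0,1 (sum=1), consumes 2 rolls
Frame 8 starts at roll index 12: rolls=9,0 (sum=9), consumes 2 rolls
Frame 9 starts at roll index 14: rolls=2,7 (sum=9), consumes 2 rolls
Frame 10 starts at roll index 16: 3 remaining rolls

Answer: 0 1 3 4 6 8 10 12 14 16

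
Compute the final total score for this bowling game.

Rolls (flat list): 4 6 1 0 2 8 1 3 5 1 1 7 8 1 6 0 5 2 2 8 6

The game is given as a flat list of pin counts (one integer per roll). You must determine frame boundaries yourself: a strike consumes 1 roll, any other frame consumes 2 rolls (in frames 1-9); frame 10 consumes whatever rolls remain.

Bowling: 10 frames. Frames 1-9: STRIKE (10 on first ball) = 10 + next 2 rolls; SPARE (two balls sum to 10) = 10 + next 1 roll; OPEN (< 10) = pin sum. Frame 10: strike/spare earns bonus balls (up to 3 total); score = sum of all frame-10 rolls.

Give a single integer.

Answer: 79

Derivation:
Frame 1: SPARE (4+6=10). 10 + next roll (1) = 11. Cumulative: 11
Frame 2: OPEN (1+0=1). Cumulative: 12
Frame 3: SPARE (2+8=10). 10 + next roll (1) = 11. Cumulative: 23
Frame 4: OPEN (1+3=4). Cumulative: 27
Frame 5: OPEN (5+1=6). Cumulative: 33
Frame 6: OPEN (1+7=8). Cumulative: 41
Frame 7: OPEN (8+1=9). Cumulative: 50
Frame 8: OPEN (6+0=6). Cumulative: 56
Frame 9: OPEN (5+2=7). Cumulative: 63
Frame 10: SPARE. Sum of all frame-10 rolls (2+8+6) = 16. Cumulative: 79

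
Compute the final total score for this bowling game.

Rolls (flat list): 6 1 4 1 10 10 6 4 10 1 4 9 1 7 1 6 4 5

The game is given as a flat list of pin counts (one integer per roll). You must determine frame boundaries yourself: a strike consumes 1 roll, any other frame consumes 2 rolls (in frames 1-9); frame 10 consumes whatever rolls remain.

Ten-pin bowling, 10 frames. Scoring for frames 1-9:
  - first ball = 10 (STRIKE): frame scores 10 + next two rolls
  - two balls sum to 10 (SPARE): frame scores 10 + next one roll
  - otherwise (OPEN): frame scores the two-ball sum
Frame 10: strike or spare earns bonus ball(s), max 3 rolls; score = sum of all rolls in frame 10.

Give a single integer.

Frame 1: OPEN (6+1=7). Cumulative: 7
Frame 2: OPEN (4+1=5). Cumulative: 12
Frame 3: STRIKE. 10 + next two rolls (10+6) = 26. Cumulative: 38
Frame 4: STRIKE. 10 + next two rolls (6+4) = 20. Cumulative: 58
Frame 5: SPARE (6+4=10). 10 + next roll (10) = 20. Cumulative: 78
Frame 6: STRIKE. 10 + next two rolls (1+4) = 15. Cumulative: 93
Frame 7: OPEN (1+4=5). Cumulative: 98
Frame 8: SPARE (9+1=10). 10 + next roll (7) = 17. Cumulative: 115
Frame 9: OPEN (7+1=8). Cumulative: 123
Frame 10: SPARE. Sum of all frame-10 rolls (6+4+5) = 15. Cumulative: 138

Answer: 138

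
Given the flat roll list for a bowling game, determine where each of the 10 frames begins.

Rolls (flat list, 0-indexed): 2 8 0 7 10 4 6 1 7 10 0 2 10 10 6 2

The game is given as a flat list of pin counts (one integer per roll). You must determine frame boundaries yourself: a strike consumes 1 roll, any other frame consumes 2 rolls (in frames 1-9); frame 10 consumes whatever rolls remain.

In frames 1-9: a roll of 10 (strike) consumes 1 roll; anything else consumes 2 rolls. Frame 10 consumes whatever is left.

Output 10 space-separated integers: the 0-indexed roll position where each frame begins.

Frame 1 starts at roll index 0: rolls=2,8 (sum=10), consumes 2 rolls
Frame 2 starts at roll index 2: rolls=0,7 (sum=7), consumes 2 rolls
Frame 3 starts at roll index 4: roll=10 (strike), consumes 1 roll
Frame 4 starts at roll index 5: rolls=4,6 (sum=10), consumes 2 rolls
Frame 5 starts at roll index 7: rolls=1,7 (sum=8), consumes 2 rolls
Frame 6 starts at roll index 9: roll=10 (strike), consumes 1 roll
Frame 7 starts at roll index 10: rolls=0,2 (sum=2), consumes 2 rolls
Frame 8 starts at roll index 12: roll=10 (strike), consumes 1 roll
Frame 9 starts at roll index 13: roll=10 (strike), consumes 1 roll
Frame 10 starts at roll index 14: 2 remaining rolls

Answer: 0 2 4 5 7 9 10 12 13 14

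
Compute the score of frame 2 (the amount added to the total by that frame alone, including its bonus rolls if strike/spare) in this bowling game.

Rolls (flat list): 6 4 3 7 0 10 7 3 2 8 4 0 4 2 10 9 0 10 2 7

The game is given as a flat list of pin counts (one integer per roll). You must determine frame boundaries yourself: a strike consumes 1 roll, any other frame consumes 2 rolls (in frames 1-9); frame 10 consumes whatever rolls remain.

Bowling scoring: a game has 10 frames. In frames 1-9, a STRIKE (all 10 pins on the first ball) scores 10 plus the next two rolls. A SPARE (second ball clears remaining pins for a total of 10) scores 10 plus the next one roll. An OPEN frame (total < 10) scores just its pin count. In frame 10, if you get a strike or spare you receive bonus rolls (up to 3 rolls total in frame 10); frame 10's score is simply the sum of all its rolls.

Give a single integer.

Frame 1: SPARE (6+4=10). 10 + next roll (3) = 13. Cumulative: 13
Frame 2: SPARE (3+7=10). 10 + next roll (0) = 10. Cumulative: 23
Frame 3: SPARE (0+10=10). 10 + next roll (7) = 17. Cumulative: 40
Frame 4: SPARE (7+3=10). 10 + next roll (2) = 12. Cumulative: 52

Answer: 10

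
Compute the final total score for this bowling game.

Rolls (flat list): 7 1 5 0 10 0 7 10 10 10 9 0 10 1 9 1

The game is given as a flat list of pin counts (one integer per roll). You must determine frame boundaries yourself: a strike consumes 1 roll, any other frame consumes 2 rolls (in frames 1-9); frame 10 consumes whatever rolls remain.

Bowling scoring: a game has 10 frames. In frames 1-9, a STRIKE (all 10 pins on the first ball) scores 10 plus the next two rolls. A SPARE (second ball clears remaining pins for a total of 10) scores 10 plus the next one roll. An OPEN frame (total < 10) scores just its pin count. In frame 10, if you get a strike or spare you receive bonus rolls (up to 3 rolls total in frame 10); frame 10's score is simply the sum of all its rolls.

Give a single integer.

Frame 1: OPEN (7+1=8). Cumulative: 8
Frame 2: OPEN (5+0=5). Cumulative: 13
Frame 3: STRIKE. 10 + next two rolls (0+7) = 17. Cumulative: 30
Frame 4: OPEN (0+7=7). Cumulative: 37
Frame 5: STRIKE. 10 + next two rolls (10+10) = 30. Cumulative: 67
Frame 6: STRIKE. 10 + next two rolls (10+9) = 29. Cumulative: 96
Frame 7: STRIKE. 10 + next two rolls (9+0) = 19. Cumulative: 115
Frame 8: OPEN (9+0=9). Cumulative: 124
Frame 9: STRIKE. 10 + next two rolls (1+9) = 20. Cumulative: 144
Frame 10: SPARE. Sum of all frame-10 rolls (1+9+1) = 11. Cumulative: 155

Answer: 155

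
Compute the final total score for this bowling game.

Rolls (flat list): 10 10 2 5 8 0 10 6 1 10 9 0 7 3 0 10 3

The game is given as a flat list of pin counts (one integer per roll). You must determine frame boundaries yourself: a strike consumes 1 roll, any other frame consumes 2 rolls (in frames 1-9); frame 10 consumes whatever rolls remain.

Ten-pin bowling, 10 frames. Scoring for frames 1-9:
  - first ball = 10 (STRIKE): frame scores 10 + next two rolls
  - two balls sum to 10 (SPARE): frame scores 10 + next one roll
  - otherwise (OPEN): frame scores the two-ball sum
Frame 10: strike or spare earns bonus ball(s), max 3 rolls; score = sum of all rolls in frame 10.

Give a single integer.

Answer: 129

Derivation:
Frame 1: STRIKE. 10 + next two rolls (10+2) = 22. Cumulative: 22
Frame 2: STRIKE. 10 + next two rolls (2+5) = 17. Cumulative: 39
Frame 3: OPEN (2+5=7). Cumulative: 46
Frame 4: OPEN (8+0=8). Cumulative: 54
Frame 5: STRIKE. 10 + next two rolls (6+1) = 17. Cumulative: 71
Frame 6: OPEN (6+1=7). Cumulative: 78
Frame 7: STRIKE. 10 + next two rolls (9+0) = 19. Cumulative: 97
Frame 8: OPEN (9+0=9). Cumulative: 106
Frame 9: SPARE (7+3=10). 10 + next roll (0) = 10. Cumulative: 116
Frame 10: SPARE. Sum of all frame-10 rolls (0+10+3) = 13. Cumulative: 129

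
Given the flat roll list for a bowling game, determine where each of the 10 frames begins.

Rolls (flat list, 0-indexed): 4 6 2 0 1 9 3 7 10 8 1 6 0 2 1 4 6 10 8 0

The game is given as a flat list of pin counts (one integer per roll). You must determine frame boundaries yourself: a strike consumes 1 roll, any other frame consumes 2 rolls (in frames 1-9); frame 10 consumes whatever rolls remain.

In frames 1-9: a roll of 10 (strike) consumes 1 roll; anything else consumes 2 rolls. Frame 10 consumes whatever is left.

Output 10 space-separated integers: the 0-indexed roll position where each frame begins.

Frame 1 starts at roll index 0: rolls=4,6 (sum=10), consumes 2 rolls
Frame 2 starts at roll index 2: rolls=2,0 (sum=2), consumes 2 rolls
Frame 3 starts at roll index 4: rolls=1,9 (sum=10), consumes 2 rolls
Frame 4 starts at roll index 6: rolls=3,7 (sum=10), consumes 2 rolls
Frame 5 starts at roll index 8: roll=10 (strike), consumes 1 roll
Frame 6 starts at roll index 9: rolls=8,1 (sum=9), consumes 2 rolls
Frame 7 starts at roll index 11: rolls=6,0 (sum=6), consumes 2 rolls
Frame 8 starts at roll index 13: rolls=2,1 (sum=3), consumes 2 rolls
Frame 9 starts at roll index 15: rolls=4,6 (sum=10), consumes 2 rolls
Frame 10 starts at roll index 17: 3 remaining rolls

Answer: 0 2 4 6 8 9 11 13 15 17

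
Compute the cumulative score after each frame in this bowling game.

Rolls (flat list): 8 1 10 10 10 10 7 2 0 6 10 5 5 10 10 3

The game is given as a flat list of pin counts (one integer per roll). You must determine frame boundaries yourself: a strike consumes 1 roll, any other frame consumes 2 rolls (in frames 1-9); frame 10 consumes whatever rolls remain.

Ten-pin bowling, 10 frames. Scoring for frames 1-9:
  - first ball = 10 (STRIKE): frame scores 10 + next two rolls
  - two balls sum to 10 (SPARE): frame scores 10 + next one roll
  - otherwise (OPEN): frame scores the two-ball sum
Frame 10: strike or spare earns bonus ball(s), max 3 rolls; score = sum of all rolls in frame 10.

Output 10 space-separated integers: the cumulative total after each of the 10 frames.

Frame 1: OPEN (8+1=9). Cumulative: 9
Frame 2: STRIKE. 10 + next two rolls (10+10) = 30. Cumulative: 39
Frame 3: STRIKE. 10 + next two rolls (10+10) = 30. Cumulative: 69
Frame 4: STRIKE. 10 + next two rolls (10+7) = 27. Cumulative: 96
Frame 5: STRIKE. 10 + next two rolls (7+2) = 19. Cumulative: 115
Frame 6: OPEN (7+2=9). Cumulative: 124
Frame 7: OPEN (0+6=6). Cumulative: 130
Frame 8: STRIKE. 10 + next two rolls (5+5) = 20. Cumulative: 150
Frame 9: SPARE (5+5=10). 10 + next roll (10) = 20. Cumulative: 170
Frame 10: STRIKE. Sum of all frame-10 rolls (10+10+3) = 23. Cumulative: 193

Answer: 9 39 69 96 115 124 130 150 170 193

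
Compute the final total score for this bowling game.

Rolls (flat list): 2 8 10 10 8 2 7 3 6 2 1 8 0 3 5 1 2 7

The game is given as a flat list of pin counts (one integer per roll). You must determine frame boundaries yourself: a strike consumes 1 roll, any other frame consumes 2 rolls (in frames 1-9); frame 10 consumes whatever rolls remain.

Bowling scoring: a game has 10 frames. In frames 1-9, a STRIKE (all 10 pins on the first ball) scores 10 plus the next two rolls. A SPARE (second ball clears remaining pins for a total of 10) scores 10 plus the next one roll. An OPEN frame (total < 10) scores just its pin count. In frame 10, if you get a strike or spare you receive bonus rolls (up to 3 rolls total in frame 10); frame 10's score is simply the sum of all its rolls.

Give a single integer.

Frame 1: SPARE (2+8=10). 10 + next roll (10) = 20. Cumulative: 20
Frame 2: STRIKE. 10 + next two rolls (10+8) = 28. Cumulative: 48
Frame 3: STRIKE. 10 + next two rolls (8+2) = 20. Cumulative: 68
Frame 4: SPARE (8+2=10). 10 + next roll (7) = 17. Cumulative: 85
Frame 5: SPARE (7+3=10). 10 + next roll (6) = 16. Cumulative: 101
Frame 6: OPEN (6+2=8). Cumulative: 109
Frame 7: OPEN (1+8=9). Cumulative: 118
Frame 8: OPEN (0+3=3). Cumulative: 121
Frame 9: OPEN (5+1=6). Cumulative: 127
Frame 10: OPEN. Sum of all frame-10 rolls (2+7) = 9. Cumulative: 136

Answer: 136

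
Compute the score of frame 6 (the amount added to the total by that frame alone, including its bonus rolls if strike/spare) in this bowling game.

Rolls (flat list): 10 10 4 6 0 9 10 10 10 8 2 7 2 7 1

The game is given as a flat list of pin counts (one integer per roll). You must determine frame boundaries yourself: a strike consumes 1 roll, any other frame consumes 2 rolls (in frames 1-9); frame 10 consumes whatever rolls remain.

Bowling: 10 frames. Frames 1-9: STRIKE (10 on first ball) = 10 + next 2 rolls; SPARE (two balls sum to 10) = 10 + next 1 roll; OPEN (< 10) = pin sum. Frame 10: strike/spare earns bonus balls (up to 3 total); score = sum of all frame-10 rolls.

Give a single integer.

Frame 1: STRIKE. 10 + next two rolls (10+4) = 24. Cumulative: 24
Frame 2: STRIKE. 10 + next two rolls (4+6) = 20. Cumulative: 44
Frame 3: SPARE (4+6=10). 10 + next roll (0) = 10. Cumulative: 54
Frame 4: OPEN (0+9=9). Cumulative: 63
Frame 5: STRIKE. 10 + next two rolls (10+10) = 30. Cumulative: 93
Frame 6: STRIKE. 10 + next two rolls (10+8) = 28. Cumulative: 121
Frame 7: STRIKE. 10 + next two rolls (8+2) = 20. Cumulative: 141
Frame 8: SPARE (8+2=10). 10 + next roll (7) = 17. Cumulative: 158

Answer: 28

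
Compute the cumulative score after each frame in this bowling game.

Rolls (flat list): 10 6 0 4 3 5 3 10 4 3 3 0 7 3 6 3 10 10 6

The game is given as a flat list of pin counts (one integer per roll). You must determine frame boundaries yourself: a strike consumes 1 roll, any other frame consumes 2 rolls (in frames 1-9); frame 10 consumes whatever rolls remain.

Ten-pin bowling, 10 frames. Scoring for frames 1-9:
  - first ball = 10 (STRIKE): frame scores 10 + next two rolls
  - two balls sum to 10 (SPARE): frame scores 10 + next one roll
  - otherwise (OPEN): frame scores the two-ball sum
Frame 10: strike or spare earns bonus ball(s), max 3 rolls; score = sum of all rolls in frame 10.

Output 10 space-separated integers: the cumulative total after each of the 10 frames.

Frame 1: STRIKE. 10 + next two rolls (6+0) = 16. Cumulative: 16
Frame 2: OPEN (6+0=6). Cumulative: 22
Frame 3: OPEN (4+3=7). Cumulative: 29
Frame 4: OPEN (5+3=8). Cumulative: 37
Frame 5: STRIKE. 10 + next two rolls (4+3) = 17. Cumulative: 54
Frame 6: OPEN (4+3=7). Cumulative: 61
Frame 7: OPEN (3+0=3). Cumulative: 64
Frame 8: SPARE (7+3=10). 10 + next roll (6) = 16. Cumulative: 80
Frame 9: OPEN (6+3=9). Cumulative: 89
Frame 10: STRIKE. Sum of all frame-10 rolls (10+10+6) = 26. Cumulative: 115

Answer: 16 22 29 37 54 61 64 80 89 115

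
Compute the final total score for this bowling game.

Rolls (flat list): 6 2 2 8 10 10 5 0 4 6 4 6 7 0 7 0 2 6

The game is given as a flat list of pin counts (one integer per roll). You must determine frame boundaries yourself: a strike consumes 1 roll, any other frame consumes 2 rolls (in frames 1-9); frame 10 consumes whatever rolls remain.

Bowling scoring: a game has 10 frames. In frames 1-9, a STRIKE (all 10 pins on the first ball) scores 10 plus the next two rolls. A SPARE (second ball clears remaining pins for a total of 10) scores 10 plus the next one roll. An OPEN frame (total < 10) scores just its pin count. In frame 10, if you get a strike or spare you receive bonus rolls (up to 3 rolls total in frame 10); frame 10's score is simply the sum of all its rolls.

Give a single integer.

Frame 1: OPEN (6+2=8). Cumulative: 8
Frame 2: SPARE (2+8=10). 10 + next roll (10) = 20. Cumulative: 28
Frame 3: STRIKE. 10 + next two rolls (10+5) = 25. Cumulative: 53
Frame 4: STRIKE. 10 + next two rolls (5+0) = 15. Cumulative: 68
Frame 5: OPEN (5+0=5). Cumulative: 73
Frame 6: SPARE (4+6=10). 10 + next roll (4) = 14. Cumulative: 87
Frame 7: SPARE (4+6=10). 10 + next roll (7) = 17. Cumulative: 104
Frame 8: OPEN (7+0=7). Cumulative: 111
Frame 9: OPEN (7+0=7). Cumulative: 118
Frame 10: OPEN. Sum of all frame-10 rolls (2+6) = 8. Cumulative: 126

Answer: 126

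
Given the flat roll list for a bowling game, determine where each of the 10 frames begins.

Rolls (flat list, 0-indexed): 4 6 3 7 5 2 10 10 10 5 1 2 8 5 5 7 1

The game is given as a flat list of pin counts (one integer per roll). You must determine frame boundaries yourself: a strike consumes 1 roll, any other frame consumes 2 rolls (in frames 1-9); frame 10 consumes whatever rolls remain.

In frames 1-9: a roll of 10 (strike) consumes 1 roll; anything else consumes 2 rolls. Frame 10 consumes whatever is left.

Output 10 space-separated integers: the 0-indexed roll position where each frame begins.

Frame 1 starts at roll index 0: rolls=4,6 (sum=10), consumes 2 rolls
Frame 2 starts at roll index 2: rolls=3,7 (sum=10), consumes 2 rolls
Frame 3 starts at roll index 4: rolls=5,2 (sum=7), consumes 2 rolls
Frame 4 starts at roll index 6: roll=10 (strike), consumes 1 roll
Frame 5 starts at roll index 7: roll=10 (strike), consumes 1 roll
Frame 6 starts at roll index 8: roll=10 (strike), consumes 1 roll
Frame 7 starts at roll index 9: rolls=5,1 (sum=6), consumes 2 rolls
Frame 8 starts at roll index 11: rolls=2,8 (sum=10), consumes 2 rolls
Frame 9 starts at roll index 13: rolls=5,5 (sum=10), consumes 2 rolls
Frame 10 starts at roll index 15: 2 remaining rolls

Answer: 0 2 4 6 7 8 9 11 13 15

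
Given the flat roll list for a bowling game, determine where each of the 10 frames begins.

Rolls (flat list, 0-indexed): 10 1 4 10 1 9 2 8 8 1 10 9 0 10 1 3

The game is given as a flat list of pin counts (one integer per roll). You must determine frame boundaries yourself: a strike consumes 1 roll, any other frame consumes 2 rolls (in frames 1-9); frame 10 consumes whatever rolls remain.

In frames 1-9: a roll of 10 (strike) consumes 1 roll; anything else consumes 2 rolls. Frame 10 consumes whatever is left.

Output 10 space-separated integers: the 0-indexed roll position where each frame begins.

Answer: 0 1 3 4 6 8 10 11 13 14

Derivation:
Frame 1 starts at roll index 0: roll=10 (strike), consumes 1 roll
Frame 2 starts at roll index 1: rolls=1,4 (sum=5), consumes 2 rolls
Frame 3 starts at roll index 3: roll=10 (strike), consumes 1 roll
Frame 4 starts at roll index 4: rolls=1,9 (sum=10), consumes 2 rolls
Frame 5 starts at roll index 6: rolls=2,8 (sum=10), consumes 2 rolls
Frame 6 starts at roll index 8: rolls=8,1 (sum=9), consumes 2 rolls
Frame 7 starts at roll index 10: roll=10 (strike), consumes 1 roll
Frame 8 starts at roll index 11: rolls=9,0 (sum=9), consumes 2 rolls
Frame 9 starts at roll index 13: roll=10 (strike), consumes 1 roll
Frame 10 starts at roll index 14: 2 remaining rolls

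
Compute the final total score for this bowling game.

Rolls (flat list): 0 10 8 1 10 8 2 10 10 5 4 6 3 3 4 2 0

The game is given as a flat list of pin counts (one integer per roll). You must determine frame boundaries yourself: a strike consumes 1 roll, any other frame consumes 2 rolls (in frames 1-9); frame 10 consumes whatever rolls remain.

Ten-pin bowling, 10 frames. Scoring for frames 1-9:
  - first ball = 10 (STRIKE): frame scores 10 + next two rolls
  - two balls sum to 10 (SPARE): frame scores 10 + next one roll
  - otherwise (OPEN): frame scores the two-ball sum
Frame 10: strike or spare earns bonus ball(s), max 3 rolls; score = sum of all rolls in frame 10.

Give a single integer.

Answer: 138

Derivation:
Frame 1: SPARE (0+10=10). 10 + next roll (8) = 18. Cumulative: 18
Frame 2: OPEN (8+1=9). Cumulative: 27
Frame 3: STRIKE. 10 + next two rolls (8+2) = 20. Cumulative: 47
Frame 4: SPARE (8+2=10). 10 + next roll (10) = 20. Cumulative: 67
Frame 5: STRIKE. 10 + next two rolls (10+5) = 25. Cumulative: 92
Frame 6: STRIKE. 10 + next two rolls (5+4) = 19. Cumulative: 111
Frame 7: OPEN (5+4=9). Cumulative: 120
Frame 8: OPEN (6+3=9). Cumulative: 129
Frame 9: OPEN (3+4=7). Cumulative: 136
Frame 10: OPEN. Sum of all frame-10 rolls (2+0) = 2. Cumulative: 138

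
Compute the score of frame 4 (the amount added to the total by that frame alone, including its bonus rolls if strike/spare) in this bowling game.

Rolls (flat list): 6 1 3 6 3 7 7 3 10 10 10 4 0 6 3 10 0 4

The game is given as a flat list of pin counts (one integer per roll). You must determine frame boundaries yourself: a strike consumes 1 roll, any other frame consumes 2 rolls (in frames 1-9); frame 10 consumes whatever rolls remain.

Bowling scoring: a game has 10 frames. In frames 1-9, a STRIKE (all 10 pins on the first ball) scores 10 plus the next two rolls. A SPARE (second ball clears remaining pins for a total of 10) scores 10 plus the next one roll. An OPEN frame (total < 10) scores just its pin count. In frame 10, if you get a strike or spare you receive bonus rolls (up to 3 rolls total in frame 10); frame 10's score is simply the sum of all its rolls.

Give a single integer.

Frame 1: OPEN (6+1=7). Cumulative: 7
Frame 2: OPEN (3+6=9). Cumulative: 16
Frame 3: SPARE (3+7=10). 10 + next roll (7) = 17. Cumulative: 33
Frame 4: SPARE (7+3=10). 10 + next roll (10) = 20. Cumulative: 53
Frame 5: STRIKE. 10 + next two rolls (10+10) = 30. Cumulative: 83
Frame 6: STRIKE. 10 + next two rolls (10+4) = 24. Cumulative: 107

Answer: 20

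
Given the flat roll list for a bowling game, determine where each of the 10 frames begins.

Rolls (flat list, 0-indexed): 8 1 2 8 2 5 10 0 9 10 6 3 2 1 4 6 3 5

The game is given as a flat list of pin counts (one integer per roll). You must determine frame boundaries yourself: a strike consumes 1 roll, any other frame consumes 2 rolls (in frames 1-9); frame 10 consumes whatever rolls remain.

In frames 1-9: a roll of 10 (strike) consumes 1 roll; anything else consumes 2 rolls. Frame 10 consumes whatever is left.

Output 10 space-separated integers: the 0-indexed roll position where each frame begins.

Frame 1 starts at roll index 0: rolls=8,1 (sum=9), consumes 2 rolls
Frame 2 starts at roll index 2: rolls=2,8 (sum=10), consumes 2 rolls
Frame 3 starts at roll index 4: rolls=2,5 (sum=7), consumes 2 rolls
Frame 4 starts at roll index 6: roll=10 (strike), consumes 1 roll
Frame 5 starts at roll index 7: rolls=0,9 (sum=9), consumes 2 rolls
Frame 6 starts at roll index 9: roll=10 (strike), consumes 1 roll
Frame 7 starts at roll index 10: rolls=6,3 (sum=9), consumes 2 rolls
Frame 8 starts at roll index 12: rolls=2,1 (sum=3), consumes 2 rolls
Frame 9 starts at roll index 14: rolls=4,6 (sum=10), consumes 2 rolls
Frame 10 starts at roll index 16: 2 remaining rolls

Answer: 0 2 4 6 7 9 10 12 14 16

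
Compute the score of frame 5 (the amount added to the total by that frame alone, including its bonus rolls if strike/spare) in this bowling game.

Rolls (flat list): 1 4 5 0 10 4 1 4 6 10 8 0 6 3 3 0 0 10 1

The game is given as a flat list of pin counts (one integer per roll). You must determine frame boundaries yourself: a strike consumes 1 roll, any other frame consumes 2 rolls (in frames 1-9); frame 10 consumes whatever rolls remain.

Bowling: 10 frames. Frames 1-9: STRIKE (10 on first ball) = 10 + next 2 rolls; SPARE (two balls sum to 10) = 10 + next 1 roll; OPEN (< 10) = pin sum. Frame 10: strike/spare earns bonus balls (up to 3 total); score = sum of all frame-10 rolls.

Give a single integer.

Answer: 20

Derivation:
Frame 1: OPEN (1+4=5). Cumulative: 5
Frame 2: OPEN (5+0=5). Cumulative: 10
Frame 3: STRIKE. 10 + next two rolls (4+1) = 15. Cumulative: 25
Frame 4: OPEN (4+1=5). Cumulative: 30
Frame 5: SPARE (4+6=10). 10 + next roll (10) = 20. Cumulative: 50
Frame 6: STRIKE. 10 + next two rolls (8+0) = 18. Cumulative: 68
Frame 7: OPEN (8+0=8). Cumulative: 76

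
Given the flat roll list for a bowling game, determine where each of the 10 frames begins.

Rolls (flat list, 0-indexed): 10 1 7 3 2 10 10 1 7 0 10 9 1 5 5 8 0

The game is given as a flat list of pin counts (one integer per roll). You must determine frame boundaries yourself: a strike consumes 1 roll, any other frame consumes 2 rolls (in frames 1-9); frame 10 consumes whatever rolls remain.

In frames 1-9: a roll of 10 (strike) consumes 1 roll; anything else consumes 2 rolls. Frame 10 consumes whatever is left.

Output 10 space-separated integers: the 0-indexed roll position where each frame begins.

Frame 1 starts at roll index 0: roll=10 (strike), consumes 1 roll
Frame 2 starts at roll index 1: rolls=1,7 (sum=8), consumes 2 rolls
Frame 3 starts at roll index 3: rolls=3,2 (sum=5), consumes 2 rolls
Frame 4 starts at roll index 5: roll=10 (strike), consumes 1 roll
Frame 5 starts at roll index 6: roll=10 (strike), consumes 1 roll
Frame 6 starts at roll index 7: rolls=1,7 (sum=8), consumes 2 rolls
Frame 7 starts at roll index 9: rolls=0,10 (sum=10), consumes 2 rolls
Frame 8 starts at roll index 11: rolls=9,1 (sum=10), consumes 2 rolls
Frame 9 starts at roll index 13: rolls=5,5 (sum=10), consumes 2 rolls
Frame 10 starts at roll index 15: 2 remaining rolls

Answer: 0 1 3 5 6 7 9 11 13 15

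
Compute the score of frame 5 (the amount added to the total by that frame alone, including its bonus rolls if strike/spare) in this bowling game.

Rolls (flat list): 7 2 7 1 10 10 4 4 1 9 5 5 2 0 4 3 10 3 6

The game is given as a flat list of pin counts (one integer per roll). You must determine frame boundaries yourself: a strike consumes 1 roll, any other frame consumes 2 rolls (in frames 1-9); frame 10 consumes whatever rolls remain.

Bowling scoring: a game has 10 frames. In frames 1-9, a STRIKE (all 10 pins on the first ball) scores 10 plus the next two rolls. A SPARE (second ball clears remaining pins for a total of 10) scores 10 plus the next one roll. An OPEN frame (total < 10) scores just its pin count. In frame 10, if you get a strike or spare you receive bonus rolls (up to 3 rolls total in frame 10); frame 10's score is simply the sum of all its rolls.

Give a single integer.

Answer: 8

Derivation:
Frame 1: OPEN (7+2=9). Cumulative: 9
Frame 2: OPEN (7+1=8). Cumulative: 17
Frame 3: STRIKE. 10 + next two rolls (10+4) = 24. Cumulative: 41
Frame 4: STRIKE. 10 + next two rolls (4+4) = 18. Cumulative: 59
Frame 5: OPEN (4+4=8). Cumulative: 67
Frame 6: SPARE (1+9=10). 10 + next roll (5) = 15. Cumulative: 82
Frame 7: SPARE (5+5=10). 10 + next roll (2) = 12. Cumulative: 94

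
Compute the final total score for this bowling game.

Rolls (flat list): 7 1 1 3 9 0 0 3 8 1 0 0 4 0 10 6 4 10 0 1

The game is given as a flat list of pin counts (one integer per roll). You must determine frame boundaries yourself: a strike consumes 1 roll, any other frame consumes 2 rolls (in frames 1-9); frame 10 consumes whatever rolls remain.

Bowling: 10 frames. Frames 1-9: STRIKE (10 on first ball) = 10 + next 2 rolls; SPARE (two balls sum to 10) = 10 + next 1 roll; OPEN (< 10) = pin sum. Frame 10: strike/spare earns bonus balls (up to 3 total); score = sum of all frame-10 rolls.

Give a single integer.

Frame 1: OPEN (7+1=8). Cumulative: 8
Frame 2: OPEN (1+3=4). Cumulative: 12
Frame 3: OPEN (9+0=9). Cumulative: 21
Frame 4: OPEN (0+3=3). Cumulative: 24
Frame 5: OPEN (8+1=9). Cumulative: 33
Frame 6: OPEN (0+0=0). Cumulative: 33
Frame 7: OPEN (4+0=4). Cumulative: 37
Frame 8: STRIKE. 10 + next two rolls (6+4) = 20. Cumulative: 57
Frame 9: SPARE (6+4=10). 10 + next roll (10) = 20. Cumulative: 77
Frame 10: STRIKE. Sum of all frame-10 rolls (10+0+1) = 11. Cumulative: 88

Answer: 88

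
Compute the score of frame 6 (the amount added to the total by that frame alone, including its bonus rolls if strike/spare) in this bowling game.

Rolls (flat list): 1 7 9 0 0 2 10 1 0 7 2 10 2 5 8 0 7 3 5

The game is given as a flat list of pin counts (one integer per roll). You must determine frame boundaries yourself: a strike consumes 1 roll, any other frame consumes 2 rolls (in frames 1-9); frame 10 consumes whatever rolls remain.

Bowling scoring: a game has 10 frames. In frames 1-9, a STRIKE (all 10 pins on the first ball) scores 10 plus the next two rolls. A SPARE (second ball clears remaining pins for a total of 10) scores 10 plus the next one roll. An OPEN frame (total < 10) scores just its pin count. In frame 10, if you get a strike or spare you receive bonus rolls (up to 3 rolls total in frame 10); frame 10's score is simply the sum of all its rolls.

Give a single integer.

Answer: 9

Derivation:
Frame 1: OPEN (1+7=8). Cumulative: 8
Frame 2: OPEN (9+0=9). Cumulative: 17
Frame 3: OPEN (0+2=2). Cumulative: 19
Frame 4: STRIKE. 10 + next two rolls (1+0) = 11. Cumulative: 30
Frame 5: OPEN (1+0=1). Cumulative: 31
Frame 6: OPEN (7+2=9). Cumulative: 40
Frame 7: STRIKE. 10 + next two rolls (2+5) = 17. Cumulative: 57
Frame 8: OPEN (2+5=7). Cumulative: 64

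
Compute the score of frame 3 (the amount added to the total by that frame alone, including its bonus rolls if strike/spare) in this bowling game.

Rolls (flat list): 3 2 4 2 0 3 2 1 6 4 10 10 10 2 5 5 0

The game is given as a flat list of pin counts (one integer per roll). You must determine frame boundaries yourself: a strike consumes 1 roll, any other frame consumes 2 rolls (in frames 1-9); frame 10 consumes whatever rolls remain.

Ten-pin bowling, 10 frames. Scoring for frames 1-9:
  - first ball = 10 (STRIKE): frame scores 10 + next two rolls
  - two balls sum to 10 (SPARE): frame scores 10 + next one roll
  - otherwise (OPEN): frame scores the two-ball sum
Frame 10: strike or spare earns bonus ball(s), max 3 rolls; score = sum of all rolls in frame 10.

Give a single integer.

Frame 1: OPEN (3+2=5). Cumulative: 5
Frame 2: OPEN (4+2=6). Cumulative: 11
Frame 3: OPEN (0+3=3). Cumulative: 14
Frame 4: OPEN (2+1=3). Cumulative: 17
Frame 5: SPARE (6+4=10). 10 + next roll (10) = 20. Cumulative: 37

Answer: 3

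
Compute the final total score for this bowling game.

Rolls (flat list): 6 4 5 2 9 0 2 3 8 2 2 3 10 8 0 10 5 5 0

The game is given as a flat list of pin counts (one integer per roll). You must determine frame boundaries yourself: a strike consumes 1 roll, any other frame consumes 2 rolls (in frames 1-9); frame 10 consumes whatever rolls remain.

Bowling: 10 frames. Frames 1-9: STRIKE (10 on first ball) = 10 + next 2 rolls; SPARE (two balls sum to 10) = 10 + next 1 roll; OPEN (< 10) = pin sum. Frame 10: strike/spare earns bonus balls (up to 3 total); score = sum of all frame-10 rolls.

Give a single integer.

Answer: 109

Derivation:
Frame 1: SPARE (6+4=10). 10 + next roll (5) = 15. Cumulative: 15
Frame 2: OPEN (5+2=7). Cumulative: 22
Frame 3: OPEN (9+0=9). Cumulative: 31
Frame 4: OPEN (2+3=5). Cumulative: 36
Frame 5: SPARE (8+2=10). 10 + next roll (2) = 12. Cumulative: 48
Frame 6: OPEN (2+3=5). Cumulative: 53
Frame 7: STRIKE. 10 + next two rolls (8+0) = 18. Cumulative: 71
Frame 8: OPEN (8+0=8). Cumulative: 79
Frame 9: STRIKE. 10 + next two rolls (5+5) = 20. Cumulative: 99
Frame 10: SPARE. Sum of all frame-10 rolls (5+5+0) = 10. Cumulative: 109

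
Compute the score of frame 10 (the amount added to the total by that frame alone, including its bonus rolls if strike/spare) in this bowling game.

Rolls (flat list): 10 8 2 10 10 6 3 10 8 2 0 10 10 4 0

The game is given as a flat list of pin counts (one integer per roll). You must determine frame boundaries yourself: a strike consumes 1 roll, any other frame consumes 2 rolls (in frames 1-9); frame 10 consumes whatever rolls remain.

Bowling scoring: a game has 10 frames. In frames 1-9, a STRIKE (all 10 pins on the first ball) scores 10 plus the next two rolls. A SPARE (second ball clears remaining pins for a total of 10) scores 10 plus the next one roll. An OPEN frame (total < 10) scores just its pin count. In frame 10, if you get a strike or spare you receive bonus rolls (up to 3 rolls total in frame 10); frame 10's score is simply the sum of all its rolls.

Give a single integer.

Frame 1: STRIKE. 10 + next two rolls (8+2) = 20. Cumulative: 20
Frame 2: SPARE (8+2=10). 10 + next roll (10) = 20. Cumulative: 40
Frame 3: STRIKE. 10 + next two rolls (10+6) = 26. Cumulative: 66
Frame 4: STRIKE. 10 + next two rolls (6+3) = 19. Cumulative: 85
Frame 5: OPEN (6+3=9). Cumulative: 94
Frame 6: STRIKE. 10 + next two rolls (8+2) = 20. Cumulative: 114
Frame 7: SPARE (8+2=10). 10 + next roll (0) = 10. Cumulative: 124
Frame 8: SPARE (0+10=10). 10 + next roll (10) = 20. Cumulative: 144
Frame 9: STRIKE. 10 + next two rolls (4+0) = 14. Cumulative: 158
Frame 10: OPEN. Sum of all frame-10 rolls (4+0) = 4. Cumulative: 162

Answer: 4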